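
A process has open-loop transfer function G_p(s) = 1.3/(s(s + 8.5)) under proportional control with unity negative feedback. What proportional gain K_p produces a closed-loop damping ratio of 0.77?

Closed-loop characteristic equation: s² + 8.5s + K_p·1.3 = 0.
So ω_n = √(1.3K_p) and 2ζω_n = 8.5, giving ζ = 8.5/(2√(1.3K_p)).
Setting ζ = 0.77: √(1.3K_p) = 8.5/(2·0.77) = 5.519, so K_p = 30.46/1.3 = 23.4.

K_p = 23.4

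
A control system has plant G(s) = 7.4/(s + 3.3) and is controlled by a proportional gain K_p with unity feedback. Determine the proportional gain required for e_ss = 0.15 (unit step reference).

For a type-0 loop with proportional control, e_ss = 1/(1 + K_p·G(0)).
G(0) = 2.242. Require 1/(1 + K_p·2.242) = 0.15, so 1 + 2.242·K_p = 6.667.
K_p = (6.667 − 1)/2.242 = 2.53.

K_p = 2.53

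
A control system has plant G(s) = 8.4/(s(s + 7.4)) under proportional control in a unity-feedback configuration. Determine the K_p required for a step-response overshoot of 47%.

K_p = 29.8

From %OS = 100·exp(−πζ/√(1−ζ²)) = 47%, ζ = −ln(0.47)/√(π²+ln²(0.47)) = 0.2337.
Characteristic equation s² + 7.4s + 8.4K_p = 0 gives ζ = 7.4/(2√(8.4K_p)).
Setting ζ = 0.2337: √(8.4K_p) = 7.4/(2·0.2337) = 15.83, so K_p = 250.7/8.4 = 29.8.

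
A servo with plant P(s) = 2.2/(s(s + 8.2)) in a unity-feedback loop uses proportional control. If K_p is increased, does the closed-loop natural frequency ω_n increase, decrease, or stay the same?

increase

ω_n = √(2.2·K_p), which grows with K_p.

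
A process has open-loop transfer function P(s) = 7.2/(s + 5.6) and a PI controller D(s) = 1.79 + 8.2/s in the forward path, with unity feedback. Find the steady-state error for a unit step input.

0

The open loop D(s)P(s) has a pole at the origin (type 1), so the static position error constant is infinite and e_ss = 1/(1+∞) = 0.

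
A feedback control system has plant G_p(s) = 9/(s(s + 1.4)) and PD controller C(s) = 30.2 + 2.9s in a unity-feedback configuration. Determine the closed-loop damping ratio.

Forward path: (30.2 + 2.9s)·9/(s(s+1.4)). The closed-loop characteristic equation is s² + (1.4 + 9·2.9)s + 9·30.2 = 0.
That is s² + 27.5s + 271.8 = 0, so ω_n = 16.49 rad/s and ζ = 27.5/(2·16.49) = 0.834.

ζ = 0.834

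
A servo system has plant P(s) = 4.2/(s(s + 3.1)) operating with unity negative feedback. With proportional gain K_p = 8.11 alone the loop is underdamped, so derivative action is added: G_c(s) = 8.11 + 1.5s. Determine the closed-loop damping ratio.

Forward path: (8.11 + 1.5s)·4.2/(s(s+3.1)). The closed-loop characteristic equation is s² + (3.1 + 4.2·1.5)s + 4.2·8.11 = 0.
That is s² + 9.4s + 34.06 = 0, so ω_n = 5.836 rad/s and ζ = 9.4/(2·5.836) = 0.8053.

ζ = 0.805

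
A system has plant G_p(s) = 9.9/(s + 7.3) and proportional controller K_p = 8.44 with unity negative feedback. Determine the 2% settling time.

T_s ≈ 0.044 s

Closed-loop transfer function: T(s) = K_p·G_p(s)/(1 + K_p·G_p(s)) = 83.56/(s + 7.3 + 83.56) = 83.56/(s + 90.86).
Time constant τ = 1/90.86 = 0.01101 s, so the 2% settling time is about 4τ = 0.044 s.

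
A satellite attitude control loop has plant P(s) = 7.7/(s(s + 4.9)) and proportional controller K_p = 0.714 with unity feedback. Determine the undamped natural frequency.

With unity feedback the closed-loop characteristic equation is s² + 4.9s + 0.714·7.7 = s² + 4.9s + 5.498 = 0.
So ω_n² = 5.498 ⇒ ω_n = 2.345 rad/s, and ζ = 4.9/(2ω_n) = 1.04.

ω_n = 2.34 rad/s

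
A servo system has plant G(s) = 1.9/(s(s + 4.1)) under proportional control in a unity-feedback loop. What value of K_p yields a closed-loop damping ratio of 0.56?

Closed-loop characteristic equation: s² + 4.1s + K_p·1.9 = 0.
So ω_n = √(1.9K_p) and 2ζω_n = 4.1, giving ζ = 4.1/(2√(1.9K_p)).
Setting ζ = 0.56: √(1.9K_p) = 4.1/(2·0.56) = 3.661, so K_p = 13.4/1.9 = 7.05.

K_p = 7.05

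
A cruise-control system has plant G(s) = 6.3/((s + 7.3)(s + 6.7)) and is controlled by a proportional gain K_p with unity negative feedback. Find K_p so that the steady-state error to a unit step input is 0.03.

K_p = 251

For a type-0 loop with proportional control, e_ss = 1/(1 + K_p·G(0)).
G(0) = 0.1288. Require 1/(1 + K_p·0.1288) = 0.03, so 1 + 0.1288·K_p = 33.33.
K_p = (33.33 − 1)/0.1288 = 251.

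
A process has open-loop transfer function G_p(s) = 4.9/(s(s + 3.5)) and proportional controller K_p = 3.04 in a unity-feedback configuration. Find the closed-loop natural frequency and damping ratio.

ω_n = 3.86 rad/s, ζ = 0.453

1 + K_p·G_p(s) = 0 gives s² + 3.5s + 14.9 = 0.
Matching s² + 2ζω_n s + ω_n²: ω_n = √14.9 = 3.86 rad/s and 2ζω_n = 3.5, so ζ = 3.5/(2·3.86) = 0.453.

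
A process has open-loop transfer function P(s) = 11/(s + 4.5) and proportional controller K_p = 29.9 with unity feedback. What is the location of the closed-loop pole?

s = -333.4

Closed-loop transfer function: T(s) = K_p·P(s)/(1 + K_p·P(s)) = 328.9/(s + 4.5 + 328.9) = 328.9/(s + 333.4).
The closed-loop pole is at s = −333.4.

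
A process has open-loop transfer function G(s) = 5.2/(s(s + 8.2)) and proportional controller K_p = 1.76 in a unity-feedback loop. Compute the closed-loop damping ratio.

With unity feedback the closed-loop characteristic equation is s² + 8.2s + 1.76·5.2 = s² + 8.2s + 9.152 = 0.
So ω_n² = 9.152 ⇒ ω_n = 3.025 rad/s, and ζ = 8.2/(2ω_n) = 1.36.

ζ = 1.36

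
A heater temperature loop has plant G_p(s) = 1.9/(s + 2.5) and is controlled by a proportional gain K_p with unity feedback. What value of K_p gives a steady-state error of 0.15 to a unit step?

K_p = 7.46

For a type-0 loop with proportional control, e_ss = 1/(1 + K_p·G_p(0)).
G_p(0) = 0.76. Require 1/(1 + K_p·0.76) = 0.15, so 1 + 0.76·K_p = 6.667.
K_p = (6.667 − 1)/0.76 = 7.46.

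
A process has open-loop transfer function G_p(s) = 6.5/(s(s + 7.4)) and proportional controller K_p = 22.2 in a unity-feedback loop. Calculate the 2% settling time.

T_s ≈ 1.08 s

Closed-loop characteristic equation: s² + 7.4s + 144.3 = 0, so ω_n = 12.01 rad/s and ζ = 7.4/(2·12.01) = 0.308.
2% settling time T_s ≈ 4/(ζω_n) = 4/3.7 = 1.08 s.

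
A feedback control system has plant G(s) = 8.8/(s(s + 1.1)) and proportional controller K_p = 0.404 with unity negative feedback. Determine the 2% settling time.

From 1 + K_pG(s) = 0: s² + 1.1s + 3.555 = 0 ⇒ ω_n = 1.886, ζ = 0.2917.
2% settling time T_s ≈ 4/(ζω_n) = 4/0.55 = 7.27 s.

T_s ≈ 7.27 s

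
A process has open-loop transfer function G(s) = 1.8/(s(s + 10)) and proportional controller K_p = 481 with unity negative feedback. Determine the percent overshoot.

Closed-loop characteristic equation: s² + 10s + 865.8 = 0, so ω_n = 29.42 rad/s and ζ = 10/(2·29.42) = 0.1699.
%OS = 100·exp(−πζ/√(1−ζ²)) = 100·exp(−π·0.1699/√0.9711) = 58.2%.

58.2%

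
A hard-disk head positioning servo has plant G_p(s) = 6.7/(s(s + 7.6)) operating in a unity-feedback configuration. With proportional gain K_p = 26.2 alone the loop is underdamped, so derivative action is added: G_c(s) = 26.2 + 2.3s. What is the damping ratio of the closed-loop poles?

Forward path: (26.2 + 2.3s)·6.7/(s(s+7.6)). The closed-loop characteristic equation is s² + (7.6 + 6.7·2.3)s + 6.7·26.2 = 0.
That is s² + 23.01s + 175.5 = 0, so ω_n = 13.25 rad/s and ζ = 23.01/(2·13.25) = 0.8684.

ζ = 0.868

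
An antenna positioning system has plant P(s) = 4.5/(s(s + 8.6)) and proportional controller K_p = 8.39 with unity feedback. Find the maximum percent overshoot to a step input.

Closed-loop characteristic equation: s² + 8.6s + 37.76 = 0, so ω_n = 6.145 rad/s and ζ = 8.6/(2·6.145) = 0.6998.
%OS = 100·exp(−πζ/√(1−ζ²)) = 100·exp(−π·0.6998/√0.5103) = 4.61%.

4.61%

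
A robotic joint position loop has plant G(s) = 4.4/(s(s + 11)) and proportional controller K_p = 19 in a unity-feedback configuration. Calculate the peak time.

T_p = 0.43 s

From 1 + K_pG(s) = 0: s² + 11s + 83.6 = 0 ⇒ ω_n = 9.143, ζ = 0.6015.
Damped frequency ω_d = ω_n√(1−ζ²) = 7.304 rad/s, so peak time T_p = π/ω_d = 0.43 s.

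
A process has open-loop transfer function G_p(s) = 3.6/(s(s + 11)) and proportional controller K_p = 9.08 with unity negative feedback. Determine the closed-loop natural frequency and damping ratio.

ω_n = 5.72 rad/s, ζ = 0.962

The closed-loop denominator is s(s+11) + 9.08·3.6 = s² + 11s + 32.69.
So ω_n² = 32.69 ⇒ ω_n = 5.717 rad/s, and ζ = 11/(2ω_n) = 0.962.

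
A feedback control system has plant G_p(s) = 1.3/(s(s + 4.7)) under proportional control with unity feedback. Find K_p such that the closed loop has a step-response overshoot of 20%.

From %OS = 100·exp(−πζ/√(1−ζ²)) = 20%, ζ = −ln(0.2)/√(π²+ln²(0.2)) = 0.4559.
Characteristic equation s² + 4.7s + 1.3K_p = 0 gives ζ = 4.7/(2√(1.3K_p)).
Setting ζ = 0.4559: √(1.3K_p) = 4.7/(2·0.4559) = 5.154, so K_p = 26.56/1.3 = 20.4.

K_p = 20.4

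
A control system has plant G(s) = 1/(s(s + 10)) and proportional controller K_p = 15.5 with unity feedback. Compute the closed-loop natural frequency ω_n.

ω_n = 3.94 rad/s

1 + K_p·G(s) = 0 gives s² + 10s + 15.5 = 0.
So ω_n² = 15.5 ⇒ ω_n = 3.937 rad/s, and ζ = 10/(2ω_n) = 1.27.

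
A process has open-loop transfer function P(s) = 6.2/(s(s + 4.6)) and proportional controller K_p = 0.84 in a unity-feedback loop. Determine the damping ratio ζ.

ζ = 1.01

The closed-loop denominator is s(s+4.6) + 0.84·6.2 = s² + 4.6s + 5.208.
So ω_n² = 5.208 ⇒ ω_n = 2.282 rad/s, and ζ = 4.6/(2ω_n) = 1.01.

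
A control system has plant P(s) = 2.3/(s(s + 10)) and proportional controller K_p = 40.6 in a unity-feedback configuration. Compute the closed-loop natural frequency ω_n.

ω_n = 9.66 rad/s

1 + K_p·P(s) = 0 gives s² + 10s + 93.38 = 0.
So ω_n² = 93.38 ⇒ ω_n = 9.663 rad/s, and ζ = 10/(2ω_n) = 0.517.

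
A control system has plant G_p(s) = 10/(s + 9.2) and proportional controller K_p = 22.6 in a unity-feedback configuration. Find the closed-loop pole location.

s = -235.2

Closed-loop transfer function: T(s) = K_p·G_p(s)/(1 + K_p·G_p(s)) = 226/(s + 9.2 + 226) = 226/(s + 235.2).
The closed-loop pole is at s = −235.2.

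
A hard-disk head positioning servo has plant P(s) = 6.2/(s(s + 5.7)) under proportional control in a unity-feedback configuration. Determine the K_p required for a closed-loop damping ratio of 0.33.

Closed-loop characteristic equation: s² + 5.7s + K_p·6.2 = 0.
So ω_n = √(6.2K_p) and 2ζω_n = 5.7, giving ζ = 5.7/(2√(6.2K_p)).
Setting ζ = 0.33: √(6.2K_p) = 5.7/(2·0.33) = 8.636, so K_p = 74.59/6.2 = 12.

K_p = 12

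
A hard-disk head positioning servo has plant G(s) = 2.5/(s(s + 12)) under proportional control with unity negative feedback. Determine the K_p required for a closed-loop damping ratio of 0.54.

Closed-loop characteristic equation: s² + 12s + K_p·2.5 = 0.
So ω_n = √(2.5K_p) and 2ζω_n = 12, giving ζ = 12/(2√(2.5K_p)).
Setting ζ = 0.54: √(2.5K_p) = 12/(2·0.54) = 11.11, so K_p = 123.5/2.5 = 49.4.

K_p = 49.4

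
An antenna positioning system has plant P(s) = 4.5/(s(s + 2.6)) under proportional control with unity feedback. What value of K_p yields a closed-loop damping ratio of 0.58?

Closed-loop characteristic equation: s² + 2.6s + K_p·4.5 = 0.
So ω_n = √(4.5K_p) and 2ζω_n = 2.6, giving ζ = 2.6/(2√(4.5K_p)).
Setting ζ = 0.58: √(4.5K_p) = 2.6/(2·0.58) = 2.241, so K_p = 5.024/4.5 = 1.12.

K_p = 1.12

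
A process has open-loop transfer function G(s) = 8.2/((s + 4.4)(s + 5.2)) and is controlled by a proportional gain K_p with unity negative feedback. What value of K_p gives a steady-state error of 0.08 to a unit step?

The loop is type 0, so e_ss(step) = 1/(1 + K_pos) with K_pos = K_p·G(0).
G(0) = 0.3584. Require 1/(1 + K_p·0.3584) = 0.08, so 1 + 0.3584·K_p = 12.5.
K_p = (12.5 − 1)/0.3584 = 32.1.

K_p = 32.1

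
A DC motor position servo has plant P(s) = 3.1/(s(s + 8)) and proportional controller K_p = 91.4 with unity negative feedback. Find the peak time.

Closed-loop characteristic equation: s² + 8s + 283.3 = 0, so ω_n = 16.83 rad/s and ζ = 8/(2·16.83) = 0.2376.
Damped frequency ω_d = ω_n√(1−ζ²) = 16.35 rad/s, so peak time T_p = π/ω_d = 0.192 s.

T_p = 0.192 s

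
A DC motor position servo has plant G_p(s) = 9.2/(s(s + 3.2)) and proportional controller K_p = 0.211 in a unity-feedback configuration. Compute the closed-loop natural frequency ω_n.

ω_n = 1.39 rad/s

1 + K_p·G_p(s) = 0 gives s² + 3.2s + 1.941 = 0.
Matching s² + 2ζω_n s + ω_n²: ω_n = √1.941 = 1.393 rad/s and 2ζω_n = 3.2, so ζ = 3.2/(2·1.393) = 1.15.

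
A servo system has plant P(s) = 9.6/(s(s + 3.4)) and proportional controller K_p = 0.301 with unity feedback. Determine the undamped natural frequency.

ω_n = 1.7 rad/s

1 + K_p·P(s) = 0 gives s² + 3.4s + 2.89 = 0.
Matching s² + 2ζω_n s + ω_n²: ω_n = √2.89 = 1.7 rad/s and 2ζω_n = 3.4, so ζ = 3.4/(2·1.7) = 1.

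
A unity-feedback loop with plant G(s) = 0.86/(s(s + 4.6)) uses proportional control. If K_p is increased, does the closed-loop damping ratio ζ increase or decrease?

ζ = 4.6/(2√(0.86K_p)); increasing K_p raises the denominator, so ζ falls.

decrease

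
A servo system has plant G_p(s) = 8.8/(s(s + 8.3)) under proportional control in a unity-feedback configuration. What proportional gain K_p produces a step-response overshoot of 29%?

From %OS = 100·exp(−πζ/√(1−ζ²)) = 29%, ζ = −ln(0.29)/√(π²+ln²(0.29)) = 0.3666.
Characteristic equation s² + 8.3s + 8.8K_p = 0 gives ζ = 8.3/(2√(8.8K_p)).
Setting ζ = 0.3666: √(8.8K_p) = 8.3/(2·0.3666) = 11.32, so K_p = 128.2/8.8 = 14.6.

K_p = 14.6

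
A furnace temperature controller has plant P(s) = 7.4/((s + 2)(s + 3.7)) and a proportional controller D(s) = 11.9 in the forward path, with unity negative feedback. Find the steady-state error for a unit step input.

0.0775

The loop is type 0. Static position error constant K_pos = D(0)·P(0) = 11.9·1 = 11.9.
Steady-state error to a unit step: e_ss = 1/(1+K_pos) = 1/12.9 = 0.0775.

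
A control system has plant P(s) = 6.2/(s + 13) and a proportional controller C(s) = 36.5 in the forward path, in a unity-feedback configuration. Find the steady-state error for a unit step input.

0.0543

The loop is type 0. Static position error constant K_pos = C(0)·P(0) = 36.5·0.4769 = 17.41.
Steady-state error to a unit step: e_ss = 1/(1+K_pos) = 1/18.41 = 0.0543.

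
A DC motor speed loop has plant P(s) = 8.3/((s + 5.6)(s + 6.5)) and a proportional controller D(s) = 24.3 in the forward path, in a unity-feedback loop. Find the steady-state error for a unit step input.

The loop is type 0. Static position error constant K_pos = D(0)·P(0) = 24.3·0.228 = 5.541.
Steady-state error to a unit step: e_ss = 1/(1+K_pos) = 1/6.541 = 0.153.

0.153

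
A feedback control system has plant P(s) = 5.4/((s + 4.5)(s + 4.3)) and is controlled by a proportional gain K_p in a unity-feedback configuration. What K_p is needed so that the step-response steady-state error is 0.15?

For a type-0 loop with proportional control, e_ss = 1/(1 + K_p·P(0)).
P(0) = 0.2791. Require 1/(1 + K_p·0.2791) = 0.15, so 1 + 0.2791·K_p = 6.667.
K_p = (6.667 − 1)/0.2791 = 20.3.

K_p = 20.3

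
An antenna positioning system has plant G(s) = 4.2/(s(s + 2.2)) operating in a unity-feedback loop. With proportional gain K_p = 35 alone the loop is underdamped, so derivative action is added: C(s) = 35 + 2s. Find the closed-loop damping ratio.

Forward path: (35 + 2s)·4.2/(s(s+2.2)). The closed-loop characteristic equation is s² + (2.2 + 4.2·2)s + 4.2·35 = 0.
That is s² + 10.6s + 147 = 0, so ω_n = 12.12 rad/s and ζ = 10.6/(2·12.12) = 0.4371.

ζ = 0.437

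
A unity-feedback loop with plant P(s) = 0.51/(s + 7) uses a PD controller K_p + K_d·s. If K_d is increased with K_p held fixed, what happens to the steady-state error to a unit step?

K_d affects only the transient (the s-coefficient); the DC loop gain, and hence e_ss, depends only on K_p.

unchanged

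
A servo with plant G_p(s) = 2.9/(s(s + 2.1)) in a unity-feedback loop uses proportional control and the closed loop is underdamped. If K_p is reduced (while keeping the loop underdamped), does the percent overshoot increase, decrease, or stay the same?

ζ = 2.1/(2√(2.9K_p)) rises as K_p falls; higher damping means less overshoot.

decrease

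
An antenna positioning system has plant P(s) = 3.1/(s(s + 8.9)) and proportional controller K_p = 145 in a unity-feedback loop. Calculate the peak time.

The closed-loop denominator s² + 8.9s + 449.5 gives ω_n = √449.5 = 21.2 and ζ = 8.9/(2ω_n) = 0.2099.
Damped frequency ω_d = ω_n√(1−ζ²) = 20.73 rad/s, so peak time T_p = π/ω_d = 0.152 s.

T_p = 0.152 s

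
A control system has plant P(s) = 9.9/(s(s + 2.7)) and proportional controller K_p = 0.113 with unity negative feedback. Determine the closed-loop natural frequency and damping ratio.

The closed-loop denominator is s(s+2.7) + 0.113·9.9 = s² + 2.7s + 1.119.
Matching s² + 2ζω_n s + ω_n²: ω_n = √1.119 = 1.058 rad/s and 2ζω_n = 2.7, so ζ = 2.7/(2·1.058) = 1.28.

ω_n = 1.06 rad/s, ζ = 1.28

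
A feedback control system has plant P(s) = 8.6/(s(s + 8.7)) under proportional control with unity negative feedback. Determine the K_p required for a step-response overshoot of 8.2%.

From %OS = 100·exp(−πζ/√(1−ζ²)) = 8.2%, ζ = −ln(0.082)/√(π²+ln²(0.082)) = 0.6228.
Characteristic equation s² + 8.7s + 8.6K_p = 0 gives ζ = 8.7/(2√(8.6K_p)).
Setting ζ = 0.6228: √(8.6K_p) = 8.7/(2·0.6228) = 6.984, so K_p = 48.78/8.6 = 5.67.

K_p = 5.67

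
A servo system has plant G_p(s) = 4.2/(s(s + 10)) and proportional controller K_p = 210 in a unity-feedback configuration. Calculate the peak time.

T_p = 0.107 s

The closed-loop denominator s² + 10s + 882 gives ω_n = √882 = 29.7 and ζ = 10/(2ω_n) = 0.1684.
Damped frequency ω_d = ω_n√(1−ζ²) = 29.27 rad/s, so peak time T_p = π/ω_d = 0.107 s.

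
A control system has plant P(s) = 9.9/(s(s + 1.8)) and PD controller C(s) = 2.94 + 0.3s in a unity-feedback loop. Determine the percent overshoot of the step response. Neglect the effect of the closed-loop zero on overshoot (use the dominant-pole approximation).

Forward path: (2.94 + 0.3s)·9.9/(s(s+1.8)). The closed-loop characteristic equation is s² + (1.8 + 9.9·0.3)s + 9.9·2.94 = 0.
That is s² + 4.77s + 29.11 = 0, so ω_n = 5.395 rad/s and ζ = 4.77/(2·5.395) = 0.4421.
%OS = 100·exp(−πζ/√(1−ζ²)) = 21.3%.

21.3%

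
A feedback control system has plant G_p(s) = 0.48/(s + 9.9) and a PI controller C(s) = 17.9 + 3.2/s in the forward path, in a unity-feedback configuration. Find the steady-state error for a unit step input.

The open loop C(s)G_p(s) has a pole at the origin (type 1), so the static position error constant is infinite and e_ss = 1/(1+∞) = 0.

0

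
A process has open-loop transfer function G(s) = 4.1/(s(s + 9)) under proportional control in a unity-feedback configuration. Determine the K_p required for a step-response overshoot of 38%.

From %OS = 100·exp(−πζ/√(1−ζ²)) = 38%, ζ = −ln(0.38)/√(π²+ln²(0.38)) = 0.2943.
Characteristic equation s² + 9s + 4.1K_p = 0 gives ζ = 9/(2√(4.1K_p)).
Setting ζ = 0.2943: √(4.1K_p) = 9/(2·0.2943) = 15.29, so K_p = 233.7/4.1 = 57.

K_p = 57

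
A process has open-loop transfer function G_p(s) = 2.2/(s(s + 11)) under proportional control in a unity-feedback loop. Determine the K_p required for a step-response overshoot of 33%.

From %OS = 100·exp(−πζ/√(1−ζ²)) = 33%, ζ = −ln(0.33)/√(π²+ln²(0.33)) = 0.3328.
Characteristic equation s² + 11s + 2.2K_p = 0 gives ζ = 11/(2√(2.2K_p)).
Setting ζ = 0.3328: √(2.2K_p) = 11/(2·0.3328) = 16.53, so K_p = 273.1/2.2 = 124.

K_p = 124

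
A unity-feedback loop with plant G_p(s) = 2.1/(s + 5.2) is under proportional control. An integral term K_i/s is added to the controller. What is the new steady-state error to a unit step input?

Adding integral action puts a pole at s = 0 in the forward path, raising the system type to 1; a type-1 loop has zero steady-state error to a step.

0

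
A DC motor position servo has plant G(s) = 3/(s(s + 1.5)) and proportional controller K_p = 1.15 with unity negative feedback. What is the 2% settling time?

T_s ≈ 5.33 s

From 1 + K_pG(s) = 0: s² + 1.5s + 3.45 = 0 ⇒ ω_n = 1.857, ζ = 0.4038.
2% settling time T_s ≈ 4/(ζω_n) = 4/0.75 = 5.33 s.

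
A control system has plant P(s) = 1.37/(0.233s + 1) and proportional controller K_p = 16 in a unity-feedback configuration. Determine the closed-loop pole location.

s = -98.37

Closed loop: T(s) = K_p·P/(1+K_p·P) = 21.92/(0.233s + 1 + 21.92), with pole at s = −(1 + 21.92)/0.233 = −98.37.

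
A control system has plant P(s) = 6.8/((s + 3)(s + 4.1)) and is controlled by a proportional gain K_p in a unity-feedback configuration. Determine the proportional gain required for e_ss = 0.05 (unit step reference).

K_p = 34.4

Steady-state error for a unit step on this type-0 loop is 1/(1 + K_p·P(0)).
P(0) = 0.5528. Require 1/(1 + K_p·0.5528) = 0.05, so 1 + 0.5528·K_p = 20.
K_p = (20 − 1)/0.5528 = 34.4.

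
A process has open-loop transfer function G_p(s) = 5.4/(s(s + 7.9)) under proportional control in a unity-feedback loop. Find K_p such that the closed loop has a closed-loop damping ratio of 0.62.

K_p = 7.52

Closed-loop characteristic equation: s² + 7.9s + K_p·5.4 = 0.
So ω_n = √(5.4K_p) and 2ζω_n = 7.9, giving ζ = 7.9/(2√(5.4K_p)).
Setting ζ = 0.62: √(5.4K_p) = 7.9/(2·0.62) = 6.371, so K_p = 40.59/5.4 = 7.52.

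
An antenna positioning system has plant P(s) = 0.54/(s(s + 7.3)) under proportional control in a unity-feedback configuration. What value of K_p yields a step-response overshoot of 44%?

K_p = 386

From %OS = 100·exp(−πζ/√(1−ζ²)) = 44%, ζ = −ln(0.44)/√(π²+ln²(0.44)) = 0.2528.
Characteristic equation s² + 7.3s + 0.54K_p = 0 gives ζ = 7.3/(2√(0.54K_p)).
Setting ζ = 0.2528: √(0.54K_p) = 7.3/(2·0.2528) = 14.44, so K_p = 208.4/0.54 = 386.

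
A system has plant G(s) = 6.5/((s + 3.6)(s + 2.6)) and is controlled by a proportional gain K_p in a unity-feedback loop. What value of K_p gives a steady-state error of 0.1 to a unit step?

K_p = 13

For a type-0 loop with proportional control, e_ss = 1/(1 + K_p·G(0)).
G(0) = 0.6944. Require 1/(1 + K_p·0.6944) = 0.1, so 1 + 0.6944·K_p = 10.
K_p = (10 − 1)/0.6944 = 13.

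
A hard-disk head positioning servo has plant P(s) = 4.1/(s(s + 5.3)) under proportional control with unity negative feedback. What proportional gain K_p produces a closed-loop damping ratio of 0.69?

Closed-loop characteristic equation: s² + 5.3s + K_p·4.1 = 0.
So ω_n = √(4.1K_p) and 2ζω_n = 5.3, giving ζ = 5.3/(2√(4.1K_p)).
Setting ζ = 0.69: √(4.1K_p) = 5.3/(2·0.69) = 3.841, so K_p = 14.75/4.1 = 3.6.

K_p = 3.6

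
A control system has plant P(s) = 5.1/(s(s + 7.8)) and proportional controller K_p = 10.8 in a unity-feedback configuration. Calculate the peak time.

T_p = 0.498 s

From 1 + K_pP(s) = 0: s² + 7.8s + 55.08 = 0 ⇒ ω_n = 7.422, ζ = 0.5255.
Damped frequency ω_d = ω_n√(1−ζ²) = 6.314 rad/s, so peak time T_p = π/ω_d = 0.498 s.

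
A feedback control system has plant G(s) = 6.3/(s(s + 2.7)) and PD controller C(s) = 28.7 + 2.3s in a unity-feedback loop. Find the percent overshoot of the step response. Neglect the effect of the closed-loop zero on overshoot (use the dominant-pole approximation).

Forward path: (28.7 + 2.3s)·6.3/(s(s+2.7)). The closed-loop characteristic equation is s² + (2.7 + 6.3·2.3)s + 6.3·28.7 = 0.
That is s² + 17.19s + 180.8 = 0, so ω_n = 13.45 rad/s and ζ = 17.19/(2·13.45) = 0.6392.
%OS = 100·exp(−πζ/√(1−ζ²)) = 7.34%.

7.34%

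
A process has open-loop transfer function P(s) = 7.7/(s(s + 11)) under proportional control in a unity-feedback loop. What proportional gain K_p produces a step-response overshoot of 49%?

From %OS = 100·exp(−πζ/√(1−ζ²)) = 49%, ζ = −ln(0.49)/√(π²+ln²(0.49)) = 0.2214.
Characteristic equation s² + 11s + 7.7K_p = 0 gives ζ = 11/(2√(7.7K_p)).
Setting ζ = 0.2214: √(7.7K_p) = 11/(2·0.2214) = 24.84, so K_p = 617/7.7 = 80.1.

K_p = 80.1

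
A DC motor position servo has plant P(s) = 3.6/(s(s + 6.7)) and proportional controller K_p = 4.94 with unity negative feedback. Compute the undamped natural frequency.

ω_n = 4.22 rad/s

The closed-loop denominator is s(s+6.7) + 4.94·3.6 = s² + 6.7s + 17.78.
Matching s² + 2ζω_n s + ω_n²: ω_n = √17.78 = 4.217 rad/s and 2ζω_n = 6.7, so ζ = 6.7/(2·4.217) = 0.794.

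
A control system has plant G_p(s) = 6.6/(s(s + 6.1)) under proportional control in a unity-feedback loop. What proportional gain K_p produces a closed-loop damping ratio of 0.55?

Closed-loop characteristic equation: s² + 6.1s + K_p·6.6 = 0.
So ω_n = √(6.6K_p) and 2ζω_n = 6.1, giving ζ = 6.1/(2√(6.6K_p)).
Setting ζ = 0.55: √(6.6K_p) = 6.1/(2·0.55) = 5.545, so K_p = 30.75/6.6 = 4.66.

K_p = 4.66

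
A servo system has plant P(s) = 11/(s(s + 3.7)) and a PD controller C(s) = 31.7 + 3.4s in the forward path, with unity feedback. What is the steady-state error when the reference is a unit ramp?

The loop has one pole at the origin (type 1). Velocity error constant K_v = lim_{s→0} s·C(s)P(s) = 31.7·11/3.7 = 94.24.
Steady-state error to a unit ramp: e_ss = 1/K_v = 0.0106.

0.0106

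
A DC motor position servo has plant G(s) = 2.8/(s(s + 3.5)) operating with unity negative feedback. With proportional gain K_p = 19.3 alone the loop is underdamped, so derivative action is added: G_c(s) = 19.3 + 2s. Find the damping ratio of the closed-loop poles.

ζ = 0.619

Forward path: (19.3 + 2s)·2.8/(s(s+3.5)). The closed-loop characteristic equation is s² + (3.5 + 2.8·2)s + 2.8·19.3 = 0.
That is s² + 9.1s + 54.04 = 0, so ω_n = 7.351 rad/s and ζ = 9.1/(2·7.351) = 0.6189.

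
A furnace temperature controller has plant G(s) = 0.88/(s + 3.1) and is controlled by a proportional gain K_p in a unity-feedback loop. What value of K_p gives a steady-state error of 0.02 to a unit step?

Steady-state error for a unit step on this type-0 loop is 1/(1 + K_p·G(0)).
G(0) = 0.2839. Require 1/(1 + K_p·0.2839) = 0.02, so 1 + 0.2839·K_p = 50.
K_p = (50 − 1)/0.2839 = 173.

K_p = 173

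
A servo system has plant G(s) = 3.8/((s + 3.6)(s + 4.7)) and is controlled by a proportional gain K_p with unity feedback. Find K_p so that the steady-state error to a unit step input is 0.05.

The loop is type 0, so e_ss(step) = 1/(1 + K_pos) with K_pos = K_p·G(0).
G(0) = 0.2246. Require 1/(1 + K_p·0.2246) = 0.05, so 1 + 0.2246·K_p = 20.
K_p = (20 − 1)/0.2246 = 84.6.

K_p = 84.6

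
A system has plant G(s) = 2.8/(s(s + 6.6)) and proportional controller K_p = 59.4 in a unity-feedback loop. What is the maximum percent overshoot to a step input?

The closed-loop denominator s² + 6.6s + 166.3 gives ω_n = √166.3 = 12.9 and ζ = 6.6/(2ω_n) = 0.2559.
%OS = 100·exp(−πζ/√(1−ζ²)) = 100·exp(−π·0.2559/√0.9345) = 43.5%.

43.5%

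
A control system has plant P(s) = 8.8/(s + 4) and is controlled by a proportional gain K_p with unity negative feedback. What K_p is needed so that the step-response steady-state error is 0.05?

K_p = 8.64

The loop is type 0, so e_ss(step) = 1/(1 + K_pos) with K_pos = K_p·P(0).
P(0) = 2.2. Require 1/(1 + K_p·2.2) = 0.05, so 1 + 2.2·K_p = 20.
K_p = (20 − 1)/2.2 = 8.64.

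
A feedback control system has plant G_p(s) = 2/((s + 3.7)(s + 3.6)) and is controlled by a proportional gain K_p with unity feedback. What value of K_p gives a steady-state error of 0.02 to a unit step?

The loop is type 0, so e_ss(step) = 1/(1 + K_pos) with K_pos = K_p·G_p(0).
G_p(0) = 0.1502. Require 1/(1 + K_p·0.1502) = 0.02, so 1 + 0.1502·K_p = 50.
K_p = (50 − 1)/0.1502 = 326.

K_p = 326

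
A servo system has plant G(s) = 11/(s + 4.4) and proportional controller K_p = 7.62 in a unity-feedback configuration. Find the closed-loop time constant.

Closed-loop transfer function: T(s) = K_p·G(s)/(1 + K_p·G(s)) = 83.82/(s + 4.4 + 83.82) = 83.82/(s + 88.22).
Time constant τ = 1/88.22 = 0.0113 s.

τ = 0.0113 s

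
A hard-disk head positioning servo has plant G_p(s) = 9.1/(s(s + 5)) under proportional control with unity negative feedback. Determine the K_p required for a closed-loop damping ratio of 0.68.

Closed-loop characteristic equation: s² + 5s + K_p·9.1 = 0.
So ω_n = √(9.1K_p) and 2ζω_n = 5, giving ζ = 5/(2√(9.1K_p)).
Setting ζ = 0.68: √(9.1K_p) = 5/(2·0.68) = 3.676, so K_p = 13.52/9.1 = 1.49.

K_p = 1.49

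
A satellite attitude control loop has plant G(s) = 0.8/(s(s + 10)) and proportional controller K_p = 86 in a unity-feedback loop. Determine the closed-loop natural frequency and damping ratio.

With unity feedback the closed-loop characteristic equation is s² + 10s + 86·0.8 = s² + 10s + 68.8 = 0.
Matching s² + 2ζω_n s + ω_n²: ω_n = √68.8 = 8.295 rad/s and 2ζω_n = 10, so ζ = 10/(2·8.295) = 0.603.

ω_n = 8.29 rad/s, ζ = 0.603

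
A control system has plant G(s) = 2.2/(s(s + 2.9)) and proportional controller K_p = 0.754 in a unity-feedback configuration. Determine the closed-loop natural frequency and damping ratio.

1 + K_p·G(s) = 0 gives s² + 2.9s + 1.659 = 0.
Matching s² + 2ζω_n s + ω_n²: ω_n = √1.659 = 1.288 rad/s and 2ζω_n = 2.9, so ζ = 2.9/(2·1.288) = 1.13.

ω_n = 1.29 rad/s, ζ = 1.13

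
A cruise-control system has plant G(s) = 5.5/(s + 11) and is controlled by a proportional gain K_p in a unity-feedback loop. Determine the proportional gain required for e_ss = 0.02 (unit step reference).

K_p = 98

The loop is type 0, so e_ss(step) = 1/(1 + K_pos) with K_pos = K_p·G(0).
G(0) = 0.5. Require 1/(1 + K_p·0.5) = 0.02, so 1 + 0.5·K_p = 50.
K_p = (50 − 1)/0.5 = 98.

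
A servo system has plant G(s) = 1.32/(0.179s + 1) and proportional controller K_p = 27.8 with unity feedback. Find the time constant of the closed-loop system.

Closed loop: T(s) = K_p·G/(1+K_p·G) = 36.7/(0.179s + 1 + 36.7), with pole at s = −(1 + 36.7)/0.179 = −210.6.
Closed-loop time constant τ = 1/210.6 = 0.00475 s.

τ = 0.00475 s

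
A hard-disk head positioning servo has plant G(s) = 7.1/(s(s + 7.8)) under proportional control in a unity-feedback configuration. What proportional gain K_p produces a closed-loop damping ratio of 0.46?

K_p = 10.1

Closed-loop characteristic equation: s² + 7.8s + K_p·7.1 = 0.
So ω_n = √(7.1K_p) and 2ζω_n = 7.8, giving ζ = 7.8/(2√(7.1K_p)).
Setting ζ = 0.46: √(7.1K_p) = 7.8/(2·0.46) = 8.478, so K_p = 71.88/7.1 = 10.1.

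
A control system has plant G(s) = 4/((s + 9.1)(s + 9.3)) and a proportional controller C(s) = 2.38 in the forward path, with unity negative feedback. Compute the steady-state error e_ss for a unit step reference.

The loop is type 0. Static position error constant K_pos = C(0)·G(0) = 2.38·0.04726 = 0.1125.
Steady-state error to a unit step: e_ss = 1/(1+K_pos) = 1/1.112 = 0.899.

0.899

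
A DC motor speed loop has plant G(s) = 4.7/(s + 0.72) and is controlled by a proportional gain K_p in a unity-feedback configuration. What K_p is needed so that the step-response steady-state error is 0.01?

The loop is type 0, so e_ss(step) = 1/(1 + K_pos) with K_pos = K_p·G(0).
G(0) = 6.528. Require 1/(1 + K_p·6.528) = 0.01, so 1 + 6.528·K_p = 100.
K_p = (100 − 1)/6.528 = 15.2.

K_p = 15.2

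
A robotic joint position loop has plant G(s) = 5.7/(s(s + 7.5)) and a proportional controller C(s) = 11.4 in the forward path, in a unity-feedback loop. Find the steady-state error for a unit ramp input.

0.115

The loop has one pole at the origin (type 1). Velocity error constant K_v = lim_{s→0} s·C(s)G(s) = 11.4·5.7/7.5 = 8.664.
Steady-state error to a unit ramp: e_ss = 1/K_v = 0.115.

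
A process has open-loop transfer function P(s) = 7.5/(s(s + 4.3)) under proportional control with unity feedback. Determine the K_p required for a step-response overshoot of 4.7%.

K_p = 1.27

From %OS = 100·exp(−πζ/√(1−ζ²)) = 4.7%, ζ = −ln(0.047)/√(π²+ln²(0.047)) = 0.6975.
Characteristic equation s² + 4.3s + 7.5K_p = 0 gives ζ = 4.3/(2√(7.5K_p)).
Setting ζ = 0.6975: √(7.5K_p) = 4.3/(2·0.6975) = 3.083, so K_p = 9.502/7.5 = 1.27.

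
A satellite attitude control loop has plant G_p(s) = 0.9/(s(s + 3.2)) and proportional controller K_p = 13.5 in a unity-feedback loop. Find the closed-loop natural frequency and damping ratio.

1 + K_p·G_p(s) = 0 gives s² + 3.2s + 12.15 = 0.
Matching s² + 2ζω_n s + ω_n²: ω_n = √12.15 = 3.486 rad/s and 2ζω_n = 3.2, so ζ = 3.2/(2·3.486) = 0.459.

ω_n = 3.49 rad/s, ζ = 0.459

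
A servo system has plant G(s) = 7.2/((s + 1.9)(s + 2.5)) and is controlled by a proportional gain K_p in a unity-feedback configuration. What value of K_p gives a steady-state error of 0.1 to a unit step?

K_p = 5.94

For a type-0 loop with proportional control, e_ss = 1/(1 + K_p·G(0)).
G(0) = 1.516. Require 1/(1 + K_p·1.516) = 0.1, so 1 + 1.516·K_p = 10.
K_p = (10 − 1)/1.516 = 5.94.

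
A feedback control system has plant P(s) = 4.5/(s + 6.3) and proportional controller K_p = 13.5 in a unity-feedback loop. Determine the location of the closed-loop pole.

Closed-loop transfer function: T(s) = K_p·P(s)/(1 + K_p·P(s)) = 60.75/(s + 6.3 + 60.75) = 60.75/(s + 67.05).
The closed-loop pole is at s = −67.05.

s = -67.05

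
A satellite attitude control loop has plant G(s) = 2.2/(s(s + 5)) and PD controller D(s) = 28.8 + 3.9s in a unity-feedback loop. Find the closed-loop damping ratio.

Forward path: (28.8 + 3.9s)·2.2/(s(s+5)). The closed-loop characteristic equation is s² + (5 + 2.2·3.9)s + 2.2·28.8 = 0.
That is s² + 13.58s + 63.36 = 0, so ω_n = 7.96 rad/s and ζ = 13.58/(2·7.96) = 0.853.

ζ = 0.853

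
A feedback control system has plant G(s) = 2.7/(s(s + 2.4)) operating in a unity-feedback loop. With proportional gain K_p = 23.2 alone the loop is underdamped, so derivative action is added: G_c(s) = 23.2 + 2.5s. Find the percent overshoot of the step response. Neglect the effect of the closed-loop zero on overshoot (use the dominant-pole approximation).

Forward path: (23.2 + 2.5s)·2.7/(s(s+2.4)). The closed-loop characteristic equation is s² + (2.4 + 2.7·2.5)s + 2.7·23.2 = 0.
That is s² + 9.15s + 62.64 = 0, so ω_n = 7.915 rad/s and ζ = 9.15/(2·7.915) = 0.578.
%OS = 100·exp(−πζ/√(1−ζ²)) = 10.8%.

10.8%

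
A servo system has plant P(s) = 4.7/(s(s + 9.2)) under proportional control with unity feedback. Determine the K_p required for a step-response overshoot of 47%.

From %OS = 100·exp(−πζ/√(1−ζ²)) = 47%, ζ = −ln(0.47)/√(π²+ln²(0.47)) = 0.2337.
Characteristic equation s² + 9.2s + 4.7K_p = 0 gives ζ = 9.2/(2√(4.7K_p)).
Setting ζ = 0.2337: √(4.7K_p) = 9.2/(2·0.2337) = 19.69, so K_p = 387.5/4.7 = 82.4.

K_p = 82.4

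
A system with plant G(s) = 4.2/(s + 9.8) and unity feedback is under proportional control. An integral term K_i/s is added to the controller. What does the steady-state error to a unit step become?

0

The integrator makes K_pos = lim_{s→0} C(s)G(s) infinite, so e_ss = 1/(1+K_pos) = 0.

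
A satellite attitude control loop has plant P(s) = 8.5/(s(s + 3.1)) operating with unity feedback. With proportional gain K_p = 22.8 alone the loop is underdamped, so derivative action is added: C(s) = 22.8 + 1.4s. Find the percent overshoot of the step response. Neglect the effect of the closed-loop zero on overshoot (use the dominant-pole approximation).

13.4%

Forward path: (22.8 + 1.4s)·8.5/(s(s+3.1)). The closed-loop characteristic equation is s² + (3.1 + 8.5·1.4)s + 8.5·22.8 = 0.
That is s² + 15s + 193.8 = 0, so ω_n = 13.92 rad/s and ζ = 15/(2·13.92) = 0.5387.
%OS = 100·exp(−πζ/√(1−ζ²)) = 13.4%.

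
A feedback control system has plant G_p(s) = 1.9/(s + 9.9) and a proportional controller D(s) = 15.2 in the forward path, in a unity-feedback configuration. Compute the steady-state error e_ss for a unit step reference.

0.255

The loop is type 0. Static position error constant K_pos = D(0)·G_p(0) = 15.2·0.1919 = 2.917.
Steady-state error to a unit step: e_ss = 1/(1+K_pos) = 1/3.917 = 0.255.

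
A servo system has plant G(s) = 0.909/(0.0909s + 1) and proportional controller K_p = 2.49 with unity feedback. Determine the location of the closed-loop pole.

Closed loop: T(s) = K_p·G/(1+K_p·G) = 2.263/(0.0909s + 1 + 2.263), with pole at s = −(1 + 2.263)/0.0909 = −35.9.

s = -35.9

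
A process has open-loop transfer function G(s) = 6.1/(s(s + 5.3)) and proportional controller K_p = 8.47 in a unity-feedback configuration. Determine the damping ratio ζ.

The closed-loop denominator is s(s+5.3) + 8.47·6.1 = s² + 5.3s + 51.67.
So ω_n² = 51.67 ⇒ ω_n = 7.188 rad/s, and ζ = 5.3/(2ω_n) = 0.369.

ζ = 0.369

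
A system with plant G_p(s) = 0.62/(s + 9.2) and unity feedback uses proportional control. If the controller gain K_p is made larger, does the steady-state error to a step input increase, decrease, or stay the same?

decrease

The position error constant K_pos = K_p·G_p(0) grows with K_p, and e_ss = 1/(1+K_pos) falls.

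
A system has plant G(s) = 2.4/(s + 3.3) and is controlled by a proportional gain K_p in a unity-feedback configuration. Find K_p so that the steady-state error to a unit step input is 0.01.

K_p = 136

The loop is type 0, so e_ss(step) = 1/(1 + K_pos) with K_pos = K_p·G(0).
G(0) = 0.7273. Require 1/(1 + K_p·0.7273) = 0.01, so 1 + 0.7273·K_p = 100.
K_p = (100 − 1)/0.7273 = 136.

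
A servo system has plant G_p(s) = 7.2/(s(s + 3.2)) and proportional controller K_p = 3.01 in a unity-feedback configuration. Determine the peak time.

T_p = 0.719 s

Closed-loop characteristic equation: s² + 3.2s + 21.67 = 0, so ω_n = 4.655 rad/s and ζ = 3.2/(2·4.655) = 0.3437.
Damped frequency ω_d = ω_n√(1−ζ²) = 4.372 rad/s, so peak time T_p = π/ω_d = 0.719 s.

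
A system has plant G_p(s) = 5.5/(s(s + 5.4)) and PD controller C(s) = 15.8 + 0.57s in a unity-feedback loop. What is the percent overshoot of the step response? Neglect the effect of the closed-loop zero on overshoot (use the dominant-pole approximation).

19.8%

Forward path: (15.8 + 0.57s)·5.5/(s(s+5.4)). The closed-loop characteristic equation is s² + (5.4 + 5.5·0.57)s + 5.5·15.8 = 0.
That is s² + 8.535s + 86.9 = 0, so ω_n = 9.322 rad/s and ζ = 8.535/(2·9.322) = 0.4578.
%OS = 100·exp(−πζ/√(1−ζ²)) = 19.8%.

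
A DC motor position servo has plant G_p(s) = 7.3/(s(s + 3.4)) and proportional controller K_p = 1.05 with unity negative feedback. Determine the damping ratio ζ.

ζ = 0.614

With unity feedback the closed-loop characteristic equation is s² + 3.4s + 1.05·7.3 = s² + 3.4s + 7.665 = 0.
So ω_n² = 7.665 ⇒ ω_n = 2.769 rad/s, and ζ = 3.4/(2ω_n) = 0.614.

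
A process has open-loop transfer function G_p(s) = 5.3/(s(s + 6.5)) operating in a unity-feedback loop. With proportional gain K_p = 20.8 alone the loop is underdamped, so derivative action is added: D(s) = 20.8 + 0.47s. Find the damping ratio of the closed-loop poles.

Forward path: (20.8 + 0.47s)·5.3/(s(s+6.5)). The closed-loop characteristic equation is s² + (6.5 + 5.3·0.47)s + 5.3·20.8 = 0.
That is s² + 8.991s + 110.2 = 0, so ω_n = 10.5 rad/s and ζ = 8.991/(2·10.5) = 0.4282.

ζ = 0.428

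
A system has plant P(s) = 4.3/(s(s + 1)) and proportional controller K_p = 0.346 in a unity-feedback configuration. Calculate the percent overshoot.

From 1 + K_pP(s) = 0: s² + 1s + 1.488 = 0 ⇒ ω_n = 1.22, ζ = 0.4099.
%OS = 100·exp(−πζ/√(1−ζ²)) = 100·exp(−π·0.4099/√0.832) = 24.4%.

24.4%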